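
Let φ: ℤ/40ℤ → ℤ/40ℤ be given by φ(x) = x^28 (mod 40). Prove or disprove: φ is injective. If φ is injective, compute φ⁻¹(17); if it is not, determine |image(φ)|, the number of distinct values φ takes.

φ(1) = 1^28 = 1.
φ(3): Repeated squaring mod 40: 3^1 ≡ 3, 3^2 ≡ 3² = 9, 3^4 ≡ 9² = 81 ≡ 1, 3^8 ≡ 1² = 1, 3^16 ≡ 1² = 1. Since 28 = 16 + 8 + 4, 3^28 ≡ 1·1·1: 1·1 = 1, then 1·1 = 1. So 3^28 ≡ 1 (mod 40).
So φ(1) = φ(3) = 1 while 1 ≠ 3, hence φ is not injective.
Since φ is not injective, we determine |image(φ)|. Computing x^28 mod 40 for each x (by repeated squaring, reducing mod 40 at every step), the values φ(0), φ(1), …, φ(39) are: 0, 1, 16, 1, 16, 25, 16, 1, 16, 1, 0, 1, 16, 1, 16, 25, 16, 1, 16, 1, 0, 1, 16, 1, 16, 25, 16, 1, 16, 1, 0, 1, 16, 1, 16, 25, 16, 1, 16, 1.
The distinct values are {0, 1, 16, 25}; there are 4 of them.

4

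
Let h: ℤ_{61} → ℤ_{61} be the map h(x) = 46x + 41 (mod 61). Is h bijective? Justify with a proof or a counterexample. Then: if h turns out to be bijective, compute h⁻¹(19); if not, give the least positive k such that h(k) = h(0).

By definition, h is injective when h(x_1) = h(x_2) forces x_1 = x_2.
If h(x_1) = h(x_2), then 46x_1 ≡ 46x_2 (mod 61). Because gcd(46, 61) = 1, we may cancel 46 to get x_1 ≡ x_2 (mod 61).
We now compute 46⁻¹ mod 61 explicitly. Euclid's algorithm: 61 = 1·46 + 15, 46 = 3·15 + 1; back-substituting gives 1 = 4·46 − 3·61, so 46⁻¹ ≡ 4 (mod 61).
Then y ↦ 4(y − 41) is a two-sided inverse to h, so every y ∈ ℤ_{61} has a preimage.
Hence h is bijective.
Since h is bijective, we compute h⁻¹(19): solve 46x + 41 ≡ 19 (mod 61), i.e. 46x ≡ 39 (mod 61).
Multiplying by 46⁻¹ = 4 gives x ≡ 4·39 = 156 = 2·61 + 34 ≡ 34 (mod 61).
Check: h(34) = 46·34 + 41 = 1605 = 26·61 + 19 ≡ 19 (mod 61).

34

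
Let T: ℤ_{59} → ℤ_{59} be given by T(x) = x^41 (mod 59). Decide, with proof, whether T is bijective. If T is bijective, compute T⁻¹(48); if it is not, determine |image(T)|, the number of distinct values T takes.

Since 59 is prime, the nonzero elements of ℤ_{59} form a cyclic group of order 58.
As gcd(41, 58) = 1, raising to the 41st power is a bijection on this group: if u^41 ≡ v^41 then (uv^{−1})^41 = 1, and the only element of order dividing gcd(41, 58) = 1 is 1, so u = v.
With T(0) = 0 this makes T injective on all of ℤ_{59}, hence bijective (finite equal-size domain and codomain). In particular T is bijective.
Since T is bijective, we find the preimage of 48. The inverse of x ↦ x^41 on (ℤ_{59})^× is x ↦ x^17, because 41·17 = 697 = 12·58 + 1 ≡ 1 (mod 58) and x^{58} = 1 for x ≠ 0 (Fermat). So T⁻¹(48) = 48^17 mod 59.
Repeated squaring mod 59: 48^1 ≡ 48, 48^2 ≡ 48² = 2304 ≡ 3, 48^4 ≡ 3² = 9, 48^8 ≡ 9² = 81 ≡ 22, 48^16 ≡ 22² = 484 ≡ 12. Since 17 = 16 + 1, 48^17 ≡ 12·48: 12·48 = 576 ≡ 45. So 48^17 ≡ 45 (mod 59).
Hence T⁻¹(48) = 45.

45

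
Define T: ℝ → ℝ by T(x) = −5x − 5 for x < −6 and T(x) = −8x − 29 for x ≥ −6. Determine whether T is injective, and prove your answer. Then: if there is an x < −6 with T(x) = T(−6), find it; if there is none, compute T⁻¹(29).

-34/5

Both pieces are strictly decreasing (slopes −5 and −8), so each is injective on its own interval.
The left piece maps (−∞, −6) onto (25, ∞); the right piece maps [−6, ∞) onto (−∞, 19].
These images are disjoint, so no value is attained by both pieces. So T is injective.
Because the two images are disjoint, no x < −6 has T(x) = T(−6), so we compute T⁻¹(29): 29 lies in (25, ∞), so solve −5x − 5 = 29: x = (29 + 5)/(−5) = −34/5.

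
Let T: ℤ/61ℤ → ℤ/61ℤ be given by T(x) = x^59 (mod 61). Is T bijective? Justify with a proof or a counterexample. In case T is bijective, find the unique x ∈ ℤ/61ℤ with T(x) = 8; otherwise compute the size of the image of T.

23

Since 61 is prime, the nonzero elements of ℤ/61ℤ form a cyclic group of order 60.
As gcd(59, 60) = 1, raising to the 59th power is a bijection on this group: if s^59 ≡ t^59 then (st^{−1})^59 = 1, and the only element of order dividing gcd(59, 60) = 1 is 1, so s = t.
With T(0) = 0 this makes T injective on all of ℤ/61ℤ, hence bijective (finite equal-size domain and codomain). In particular T is bijective.
Since T is bijective, we find the preimage of 8. The inverse of x ↦ x^59 on (ℤ/61ℤ)^× is x ↦ x^59, because 59·59 = 3481 = 58·60 + 1 ≡ 1 (mod 60) and x^{60} = 1 for x ≠ 0 (Fermat). So T⁻¹(8) = 8^59 mod 61.
Repeated squaring mod 61: 8^1 ≡ 8, 8^2 ≡ 8² = 64 ≡ 3, 8^4 ≡ 3² = 9, 8^8 ≡ 9² = 81 ≡ 20, 8^16 ≡ 20² = 400 ≡ 34, 8^32 ≡ 34² = 1156 ≡ 58. Since 59 = 32 + 16 + 8 + 2 + 1, 8^59 ≡ 58·34·20·3·8: 58·34 = 1972 ≡ 20, then 20·20 = 400 ≡ 34, then 34·3 = 102 ≡ 41, then 41·8 = 328 ≡ 23. So 8^59 ≡ 23 (mod 61).
Hence T⁻¹(8) = 23.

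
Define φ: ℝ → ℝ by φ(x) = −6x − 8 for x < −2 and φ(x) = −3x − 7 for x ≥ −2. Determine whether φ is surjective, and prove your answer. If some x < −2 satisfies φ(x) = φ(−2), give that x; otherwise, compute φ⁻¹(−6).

Both pieces are strictly decreasing (slopes −6 and −3), so each is injective on its own interval.
The left piece maps (−∞, −2) onto (4, ∞); the right piece maps [−2, ∞) onto (−∞, −1].
The union (4, ∞) ∪ (−∞, −1] omits the interval between 4 and −1; in particular 4 has no preimage. So φ is not surjective.
Because the two images are disjoint, no x < −2 has φ(x) = φ(−2), so we compute φ⁻¹(−6): −6 lies in (−∞, −1], so solve −3x − 7 = −6: x = (−6 + 7)/(−3) = −1/3.

-1/3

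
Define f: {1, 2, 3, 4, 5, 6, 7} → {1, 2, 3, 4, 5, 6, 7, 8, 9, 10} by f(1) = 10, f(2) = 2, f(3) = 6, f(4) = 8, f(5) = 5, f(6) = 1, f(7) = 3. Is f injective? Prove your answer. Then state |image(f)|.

7

The values f(1), …, f(7) are 10, 2, 6, 8, 5, 1, 3 — all distinct.
So f(u) = f(v) only when u = v, and f is injective.
The image of f is {1, 2, 3, 5, 6, 8, 10}, which has 7 elements.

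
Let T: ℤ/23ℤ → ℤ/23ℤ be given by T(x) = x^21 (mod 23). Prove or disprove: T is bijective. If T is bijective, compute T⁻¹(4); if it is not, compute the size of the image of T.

6

Since 23 is prime, the nonzero elements of ℤ/23ℤ form a cyclic group of order 22.
As gcd(21, 22) = 1, raising to the 21st power is a bijection on this group: if a^21 ≡ b^21 then (ab^{−1})^21 = 1, and the only element of order dividing gcd(21, 22) = 1 is 1, so a = b.
With T(0) = 0 this makes T injective on all of ℤ/23ℤ, hence bijective (finite equal-size domain and codomain). In particular T is bijective.
Since T is bijective, we find the preimage of 4. The inverse of x ↦ x^21 on (ℤ/23ℤ)^× is x ↦ x^21, because 21·21 = 441 = 20·22 + 1 ≡ 1 (mod 22) and x^{22} = 1 for x ≠ 0 (Fermat). So T⁻¹(4) = 4^21 mod 23.
Repeated squaring mod 23: 4^1 ≡ 4, 4^2 ≡ 4² = 16, 4^4 ≡ 16² = 256 ≡ 3, 4^8 ≡ 3² = 9, 4^16 ≡ 9² = 81 ≡ 12. Since 21 = 16 + 4 + 1, 4^21 ≡ 12·3·4: 12·3 = 36 ≡ 13, then 13·4 = 52 ≡ 6. So 4^21 ≡ 6 (mod 23).
Hence T⁻¹(4) = 6.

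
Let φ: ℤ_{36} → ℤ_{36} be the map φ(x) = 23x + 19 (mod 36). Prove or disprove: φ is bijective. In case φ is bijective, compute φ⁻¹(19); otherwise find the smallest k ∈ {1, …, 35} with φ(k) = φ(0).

If φ(x_1) = φ(x_2), then 23x_1 ≡ 23x_2 (mod 36). Because gcd(23, 36) = 1, we may cancel 23 to get x_1 ≡ x_2 (mod 36).
We now compute 23⁻¹ mod 36 explicitly. Euclid's algorithm: 36 = 1·23 + 13, 23 = 1·13 + 10, 13 = 1·10 + 3, 10 = 3·3 + 1; back-substituting gives 1 = 11·23 − 7·36, so 23⁻¹ ≡ 11 (mod 36).
Then y ↦ 11(y − 19) is a two-sided inverse to φ, so every y ∈ ℤ_{36} has a preimage.
Therefore φ is bijective.
Since φ is bijective, we compute φ⁻¹(19): solve 23x + 19 ≡ 19 (mod 36), i.e. 23x ≡ 0 (mod 36).
Multiplying by 23⁻¹ = 11 gives x ≡ 11·0 = 0 ≡ 0 (mod 36).
Check: φ(0) = 23·0 + 19 = 19 ≡ 19 (mod 36).

0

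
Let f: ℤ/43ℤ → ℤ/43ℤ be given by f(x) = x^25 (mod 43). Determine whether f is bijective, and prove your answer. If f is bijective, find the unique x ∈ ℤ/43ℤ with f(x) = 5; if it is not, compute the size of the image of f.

3

Since 43 is prime, the nonzero elements of ℤ/43ℤ form a cyclic group of order 42.
As gcd(25, 42) = 1, raising to the 25th power is a bijection on this group: if u^25 ≡ v^25 then (uv^{−1})^25 = 1, and the only element of order dividing gcd(25, 42) = 1 is 1, so u = v.
With f(0) = 0 this makes f injective on all of ℤ/43ℤ, hence bijective (finite equal-size domain and codomain). In particular f is bijective.
Since f is bijective, we find the preimage of 5. The inverse of x ↦ x^25 on (ℤ/43ℤ)^× is x ↦ x^37, because 25·37 = 925 = 22·42 + 1 ≡ 1 (mod 42) and x^{42} = 1 for x ≠ 0 (Fermat). So f⁻¹(5) = 5^37 mod 43.
Repeated squaring mod 43: 5^1 ≡ 5, 5^2 ≡ 5² = 25, 5^4 ≡ 25² = 625 ≡ 23, 5^8 ≡ 23² = 529 ≡ 13, 5^16 ≡ 13² = 169 ≡ 40, 5^32 ≡ 40² = 1600 ≡ 9. Since 37 = 32 + 4 + 1, 5^37 ≡ 9·23·5: 9·23 = 207 ≡ 35, then 35·5 = 175 ≡ 3. So 5^37 ≡ 3 (mod 43).
Hence f⁻¹(5) = 3.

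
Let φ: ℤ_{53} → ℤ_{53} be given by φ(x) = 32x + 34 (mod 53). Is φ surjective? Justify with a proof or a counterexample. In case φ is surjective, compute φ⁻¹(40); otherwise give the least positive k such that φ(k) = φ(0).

30

By definition, surjectivity means every element of the codomain has a preimage under φ.
Since gcd(32, 53) = 1, 32 is invertible modulo 53. Euclid's algorithm: 53 = 1·32 + 21, 32 = 1·21 + 11, 21 = 1·11 + 10, 11 = 1·10 + 1; back-substituting gives 1 = 5·32 − 3·53, so 32⁻¹ ≡ 5 (mod 53).
For any y ∈ ℤ_{53}, x = 5(y − 34) mod 53 satisfies φ(x) = 32·5(y − 34) + 34 ≡ y (since 32·5 ≡ 1 mod 53). So every y has a preimage.
Hence φ is surjective.
Since φ is surjective, we find φ⁻¹(40): we need 32x ≡ 40 − 34 ≡ 6 (mod 53). Using 32⁻¹ = 5: x ≡ 5·6 = 30, so x = 30.
Check: φ(30) = 32·30 + 34 = 994 = 18·53 + 40 ≡ 40 (mod 53).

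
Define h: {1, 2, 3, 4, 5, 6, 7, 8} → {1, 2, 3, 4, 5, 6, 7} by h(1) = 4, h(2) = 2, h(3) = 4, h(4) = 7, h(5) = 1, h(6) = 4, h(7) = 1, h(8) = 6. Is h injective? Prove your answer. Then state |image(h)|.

5

h(1) = 4 = h(3) with 1 ≠ 3, so h is not injective.
The image of h is {1, 2, 4, 6, 7}, which has 5 elements.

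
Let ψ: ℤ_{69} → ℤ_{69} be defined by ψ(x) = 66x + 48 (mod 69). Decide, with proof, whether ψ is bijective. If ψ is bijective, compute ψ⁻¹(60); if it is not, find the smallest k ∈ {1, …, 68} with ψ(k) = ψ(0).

We have gcd(66, 69) = 3 > 1. Taking u = 0 and v = 23: ψ(0) = 48 and ψ(23) = 66·23 + 48 = 1566 ≡ 48 (mod 69).
So ψ(0) = ψ(23) while 0 ≠ 23, so ψ is not injective, hence not bijective.
Since ψ is not bijective, we find the least positive k with ψ(k) = ψ(0): this means 66k ≡ 0 (mod 69), i.e. 69 ∣ 66k. Since gcd(66, 69) = 3, dividing through by 3 this holds exactly when 23 ∣ 22k, and as gcd(22, 23) = 1, exactly when 23 ∣ k.
The smallest positive such k is 23.

23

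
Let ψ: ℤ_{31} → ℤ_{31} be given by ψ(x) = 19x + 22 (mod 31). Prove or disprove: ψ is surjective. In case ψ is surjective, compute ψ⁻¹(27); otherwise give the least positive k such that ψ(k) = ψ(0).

28

Since gcd(19, 31) = 1, 19 is invertible modulo 31. Euclid's algorithm: 31 = 1·19 + 12, 19 = 1·12 + 7, 12 = 1·7 + 5, 7 = 1·5 + 2, 5 = 2·2 + 1; back-substituting gives 1 = 18·19 − 11·31, so 19⁻¹ ≡ 18 (mod 31).
Then y ↦ 18(y − 22) is a two-sided inverse to ψ, so every y ∈ ℤ_{31} has a preimage.
Thus ψ is surjective.
Since ψ is surjective, we find ψ⁻¹(27): we need 19x ≡ 27 − 22 ≡ 5 (mod 31). Using 19⁻¹ = 18: x ≡ 18·5 = 90 = 2·31 + 28, so x = 28.
Check: ψ(28) = 19·28 + 22 = 554 = 17·31 + 27 ≡ 27 (mod 31).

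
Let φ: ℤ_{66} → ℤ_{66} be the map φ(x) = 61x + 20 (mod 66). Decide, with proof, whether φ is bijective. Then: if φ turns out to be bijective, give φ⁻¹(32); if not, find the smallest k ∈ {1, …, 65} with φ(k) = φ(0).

24

By definition, φ is injective if φ(a) = φ(b) implies a = b.
Suppose φ(a) = φ(b) in ℤ_{66}. Then 61a + 20 ≡ 61b + 20 (mod 66), thus 61(a − b) ≡ 0 (mod 66).
Since gcd(61, 66) = 1, 61 is invertible modulo 66, so a − b ≡ 0 (mod 66), i.e. a = b.
We now compute 61⁻¹ mod 66 explicitly. Euclid's algorithm: 66 = 1·61 + 5, 61 = 12·5 + 1; back-substituting gives 1 = 13·61 − 12·66, so 61⁻¹ ≡ 13 (mod 66).
Then y ↦ 13(y − 20) is a two-sided inverse to φ, so every y ∈ ℤ_{66} has a preimage.
Hence φ is bijective.
Since φ is bijective, we find φ⁻¹(32): we need 61x ≡ 32 − 20 ≡ 12 (mod 66). Using 61⁻¹ = 13: x ≡ 13·12 = 156 = 2·66 + 24, so x = 24.
Check: φ(24) = 61·24 + 20 = 1484 = 22·66 + 32 ≡ 32 (mod 66).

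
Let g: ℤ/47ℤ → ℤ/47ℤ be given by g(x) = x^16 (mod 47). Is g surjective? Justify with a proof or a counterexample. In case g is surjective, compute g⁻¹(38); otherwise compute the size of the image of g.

g(23): Repeated squaring mod 47: 23^1 ≡ 23, 23^2 ≡ 23² = 529 ≡ 12, 23^4 ≡ 12² = 144 ≡ 3, 23^8 ≡ 3² = 9, 23^16 ≡ 9² = 81 ≡ 34. So 23^16 ≡ 34 (mod 47).
g(24): Repeated squaring mod 47: 24^1 ≡ 24, 24^2 ≡ 24² = 576 ≡ 12, 24^4 ≡ 12² = 144 ≡ 3, 24^8 ≡ 3² = 9, 24^16 ≡ 9² = 81 ≡ 34. So 24^16 ≡ 34 (mod 47).
So g(23) = g(24) = 34 while 23 ≠ 24, hence g is not injective.
A non-injective map from the 47-element set ℤ/47ℤ to itself takes at most 46 distinct values, so it cannot be surjective. Therefore g is not surjective.
Since g is not surjective, we determine |image(g)|. Computing x^16 mod 47 for each x (by repeated squaring, reducing mod 47 at every step), the values g(0), g(1), …, g(46) are: 0, 1, 18, 32, 42, 17, 12, 21, 4, 37, 24, 3, 28, 6, 2, 27, 25, 16, 8, 36, 9, 14, 7, 34, 34, 7, 14, 9, 36, 8, 16, 25, 27, 2, 6, 28, 3, 24, 37, 4, 21, 12, 17, 42, 32, 18, 1.
The distinct values are {0, 1, 2, 3, 4, 6, 7, 8, 9, 12, 14, 16, 17, 18, 21, 24, 25, 27, 28, 32, 34, 36, 37, 42}; there are 24 of them.

24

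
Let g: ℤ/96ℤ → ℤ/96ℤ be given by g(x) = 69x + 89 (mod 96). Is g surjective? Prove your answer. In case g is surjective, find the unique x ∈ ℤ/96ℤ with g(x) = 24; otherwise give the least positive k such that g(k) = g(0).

Since gcd(69, 96) = 3, we have 69x ≡ 0 (mod 3) for all x, so g(x) ≡ 2 (mod 3).
But 0 ≢ 2 (mod 3), so 0 ∈ ℤ/96ℤ has no preimage. So g is not surjective.
Since g is not surjective, we find the least positive k with g(k) = g(0): this means 69k ≡ 0 (mod 96), i.e. 96 ∣ 69k. Since gcd(69, 96) = 3, dividing through by 3 this holds exactly when 32 ∣ 23k, and as gcd(23, 32) = 1, exactly when 32 ∣ k.
The smallest positive such k is 32.

32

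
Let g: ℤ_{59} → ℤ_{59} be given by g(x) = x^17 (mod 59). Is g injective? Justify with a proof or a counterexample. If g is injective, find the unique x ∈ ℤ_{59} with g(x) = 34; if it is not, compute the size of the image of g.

30

Since 59 is prime, the nonzero elements of ℤ_{59} form a cyclic group of order 58.
As gcd(17, 58) = 1, raising to the 17th power is a bijection on this group: if u^17 ≡ v^17 then (uv^{−1})^17 = 1, and the only element of order dividing gcd(17, 58) = 1 is 1, so u = v.
With g(0) = 0 this makes g injective on all of ℤ_{59}, hence bijective (finite equal-size domain and codomain). In particular g is injective.
Since g is injective, we find the preimage of 34. The inverse of x ↦ x^17 on (ℤ_{59})^× is x ↦ x^41, because 17·41 = 697 = 12·58 + 1 ≡ 1 (mod 58) and x^{58} = 1 for x ≠ 0 (Fermat). So g⁻¹(34) = 34^41 mod 59.
Repeated squaring mod 59: 34^1 ≡ 34, 34^2 ≡ 34² = 1156 ≡ 35, 34^4 ≡ 35² = 1225 ≡ 45, 34^8 ≡ 45² = 2025 ≡ 19, 34^16 ≡ 19² = 361 ≡ 7, 34^32 ≡ 7² = 49. Since 41 = 32 + 8 + 1, 34^41 ≡ 49·19·34: 49·19 = 931 ≡ 46, then 46·34 = 1564 ≡ 30. So 34^41 ≡ 30 (mod 59).
Hence g⁻¹(34) = 30.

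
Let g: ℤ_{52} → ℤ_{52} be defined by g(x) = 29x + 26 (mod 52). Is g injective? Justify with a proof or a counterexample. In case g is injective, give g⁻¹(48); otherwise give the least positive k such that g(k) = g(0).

Suppose g(s) = g(t) in ℤ_{52}. Then 29s + 26 ≡ 29t + 26 (mod 52), so 29(s − t) ≡ 0 (mod 52).
Since gcd(29, 52) = 1, 29 is invertible modulo 52, thus s − t ≡ 0 (mod 52), i.e. s = t.
Thus g is injective.
We now compute 29⁻¹ mod 52 explicitly. Euclid's algorithm: 52 = 1·29 + 23, 29 = 1·23 + 6, 23 = 3·6 + 5, 6 = 1·5 + 1; back-substituting gives 1 = 9·29 − 5·52, so 29⁻¹ ≡ 9 (mod 52).
Since g is injective, we find g⁻¹(48): we need 29x ≡ 48 − 26 ≡ 22 (mod 52). Using 29⁻¹ = 9: x ≡ 9·22 = 198 = 3·52 + 42, so x = 42.
Check: g(42) = 29·42 + 26 = 1244 = 23·52 + 48 ≡ 48 (mod 52).

42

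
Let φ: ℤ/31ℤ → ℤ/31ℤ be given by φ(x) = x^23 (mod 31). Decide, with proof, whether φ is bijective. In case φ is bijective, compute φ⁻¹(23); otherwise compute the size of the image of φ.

29

Since 31 is prime, the nonzero elements of ℤ/31ℤ form a cyclic group of order 30.
As gcd(23, 30) = 1, raising to the 23rd power is a bijection on this group: if x_1^23 ≡ x_2^23 then (x_1x_2^{−1})^23 = 1, and the only element of order dividing gcd(23, 30) = 1 is 1, so x_1 = x_2.
With φ(0) = 0 this makes φ injective on all of ℤ/31ℤ, hence bijective (finite equal-size domain and codomain). In particular φ is bijective.
Since φ is bijective, we find the preimage of 23. The inverse of x ↦ x^23 on (ℤ/31ℤ)^× is x ↦ x^17, because 23·17 = 391 = 13·30 + 1 ≡ 1 (mod 30) and x^{30} = 1 for x ≠ 0 (Fermat). So φ⁻¹(23) = 23^17 mod 31.
Repeated squaring mod 31: 23^1 ≡ 23, 23^2 ≡ 23² = 529 ≡ 2, 23^4 ≡ 2² = 4, 23^8 ≡ 4² = 16, 23^16 ≡ 16² = 256 ≡ 8. Since 17 = 16 + 1, 23^17 ≡ 8·23: 8·23 = 184 ≡ 29. So 23^17 ≡ 29 (mod 31).
Hence φ⁻¹(23) = 29.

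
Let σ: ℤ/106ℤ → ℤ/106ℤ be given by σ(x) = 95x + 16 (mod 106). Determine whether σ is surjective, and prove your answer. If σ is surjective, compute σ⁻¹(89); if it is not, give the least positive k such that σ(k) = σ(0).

Recall that σ is surjective if every y in the codomain equals σ(x) for some x in the domain.
Since gcd(95, 106) = 1, 95 is invertible modulo 106. Euclid's algorithm: 106 = 1·95 + 11, 95 = 8·11 + 7, 11 = 1·7 + 4, 7 = 1·4 + 3, 4 = 1·3 + 1; back-substituting gives 1 = 77·95 − 69·106, so 95⁻¹ ≡ 77 (mod 106).
Then y ↦ 77(y − 16) is a two-sided inverse to σ, so every y ∈ ℤ/106ℤ has a preimage.
Thus σ is surjective.
Since σ is surjective, we compute σ⁻¹(89): solve 95x + 16 ≡ 89 (mod 106), i.e. 95x ≡ 73 (mod 106).
Multiplying by 95⁻¹ = 77 gives x ≡ 77·73 = 5621 = 53·106 + 3 ≡ 3 (mod 106).
Check: σ(3) = 95·3 + 16 = 301 = 2·106 + 89 ≡ 89 (mod 106).

3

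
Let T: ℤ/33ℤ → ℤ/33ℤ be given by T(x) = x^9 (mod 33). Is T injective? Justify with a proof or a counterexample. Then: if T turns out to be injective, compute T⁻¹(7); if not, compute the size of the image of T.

Computing x^9 mod 33 for each x (by repeated squaring, reducing mod 33 at every step), the values T(0), T(1), …, T(32) are: 0, 1, 17, 15, 25, 20, 24, 19, 29, 27, 10, 11, 12, 28, 26, 3, 31, 2, 30, 7, 5, 21, 22, 23, 6, 4, 14, 9, 13, 8, 18, 16, 32.
Every element of ℤ/33ℤ appears exactly once in this list, so T is a bijection, and in particular injective.
Since T is injective, we read off the preimage of 7 from the same table: T(19) = 7, so T⁻¹(7) = 19.

19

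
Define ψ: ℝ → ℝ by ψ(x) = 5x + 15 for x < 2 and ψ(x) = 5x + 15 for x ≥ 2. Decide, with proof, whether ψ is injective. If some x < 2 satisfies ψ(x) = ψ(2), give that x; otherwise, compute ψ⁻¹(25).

Both pieces are strictly increasing (slopes 5 and 5), so each is injective on its own interval.
The left piece maps (−∞, 2) onto (−∞, 25); the right piece maps [2, ∞) onto [25, ∞).
These images are disjoint, so no value is attained by both pieces. Hence ψ is injective.
Because the two images are disjoint, no x < 2 has ψ(x) = ψ(2), so we compute ψ⁻¹(25): 25 lies in [25, ∞), so solve 5x + 15 = 25: x = (25 − 15)/5 = 2.

2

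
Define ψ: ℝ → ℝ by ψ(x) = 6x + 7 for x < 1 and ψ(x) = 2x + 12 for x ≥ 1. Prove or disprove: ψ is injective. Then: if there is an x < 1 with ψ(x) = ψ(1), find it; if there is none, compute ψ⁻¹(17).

Both pieces are strictly increasing (slopes 6 and 2), so each is injective on its own interval.
The left piece maps (−∞, 1) onto (−∞, 13); the right piece maps [1, ∞) onto [14, ∞).
These images are disjoint, so no value is attained by both pieces. Hence ψ is injective.
Because the two images are disjoint, no x < 1 has ψ(x) = ψ(1), so we compute ψ⁻¹(17): 17 lies in [14, ∞), so solve 2x + 12 = 17: x = (17 − 12)/2 = 5/2.

5/2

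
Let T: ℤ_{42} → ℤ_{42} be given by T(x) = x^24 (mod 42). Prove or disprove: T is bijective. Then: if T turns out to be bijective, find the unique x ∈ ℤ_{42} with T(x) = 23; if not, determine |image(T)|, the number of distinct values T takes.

8

T(2): Repeated squaring mod 42: 2^1 ≡ 2, 2^2 ≡ 2² = 4, 2^4 ≡ 4² = 16, 2^8 ≡ 16² = 256 ≡ 4, 2^16 ≡ 4² = 16. Since 24 = 16 + 8, 2^24 ≡ 16·4: 16·4 = 64 ≡ 22. So 2^24 ≡ 22 (mod 42).
T(4): Repeated squaring mod 42: 4^1 ≡ 4, 4^2 ≡ 4² = 16, 4^4 ≡ 16² = 256 ≡ 4, 4^8 ≡ 4² = 16, 4^16 ≡ 16² = 256 ≡ 4. Since 24 = 16 + 8, 4^24 ≡ 4·16: 4·16 = 64 ≡ 22. So 4^24 ≡ 22 (mod 42).
So T(2) = T(4) = 22 while 2 ≠ 4, hence T is not injective, hence not bijective.
Since T is not bijective, we determine |image(T)|. Computing x^24 mod 42 for each x (by repeated squaring, reducing mod 42 at every step), the values T(0), T(1), …, T(41) are: 0, 1, 22, 15, 22, 1, 36, 7, 22, 15, 22, 1, 36, 1, 28, 15, 22, 1, 36, 1, 22, 21, 22, 1, 36, 1, 22, 15, 28, 1, 36, 1, 22, 15, 22, 7, 36, 1, 22, 15, 22, 1.
The distinct values are {0, 1, 7, 15, 21, 22, 28, 36}; there are 8 of them.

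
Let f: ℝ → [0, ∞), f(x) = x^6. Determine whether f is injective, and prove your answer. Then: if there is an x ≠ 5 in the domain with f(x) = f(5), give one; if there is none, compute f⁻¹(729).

-5

f(5) = 15625 = (−5)^6 = f(−5) (since 6 is even), with 5 ≠ −5. So f is not injective.
For the follow-up, such an x exists: taking x = −5 ∈ ℝ gives f(−5) = 15625 = f(5) with −5 ≠ 5.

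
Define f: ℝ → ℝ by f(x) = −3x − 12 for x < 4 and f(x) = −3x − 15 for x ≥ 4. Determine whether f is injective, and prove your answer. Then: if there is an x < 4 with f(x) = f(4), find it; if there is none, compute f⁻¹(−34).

19/3

Both pieces are strictly decreasing (slopes −3 and −3), so each is injective on its own interval.
The left piece maps (−∞, 4) onto (−24, ∞); the right piece maps [4, ∞) onto (−∞, −27].
These images are disjoint, so no value is attained by both pieces. Therefore f is injective.
Because the two images are disjoint, no x < 4 has f(x) = f(4), so we compute f⁻¹(−34): −34 lies in (−∞, −27], so solve −3x − 15 = −34: x = (−34 + 15)/(−3) = 19/3.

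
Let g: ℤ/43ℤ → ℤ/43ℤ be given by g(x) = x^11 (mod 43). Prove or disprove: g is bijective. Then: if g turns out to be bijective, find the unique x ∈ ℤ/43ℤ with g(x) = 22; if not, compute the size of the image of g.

Since 43 is prime, the nonzero elements of ℤ/43ℤ form a cyclic group of order 42.
As gcd(11, 42) = 1, raising to the 11th power is a bijection on this group: if x_1^11 ≡ x_2^11 then (x_1x_2^{−1})^11 = 1, and the only element of order dividing gcd(11, 42) = 1 is 1, so x_1 = x_2.
With g(0) = 0 this makes g injective on all of ℤ/43ℤ, hence bijective (finite equal-size domain and codomain). In particular g is bijective.
Since g is bijective, we find the preimage of 22. The inverse of x ↦ x^11 on (ℤ/43ℤ)^× is x ↦ x^23, because 11·23 = 253 = 6·42 + 1 ≡ 1 (mod 42) and x^{42} = 1 for x ≠ 0 (Fermat). So g⁻¹(22) = 22^23 mod 43.
Repeated squaring mod 43: 22^1 ≡ 22, 22^2 ≡ 22² = 484 ≡ 11, 22^4 ≡ 11² = 121 ≡ 35, 22^8 ≡ 35² = 1225 ≡ 21, 22^16 ≡ 21² = 441 ≡ 11. Since 23 = 16 + 4 + 2 + 1, 22^23 ≡ 11·35·11·22: 11·35 = 385 ≡ 41, then 41·11 = 451 ≡ 21, then 21·22 = 462 ≡ 32. So 22^23 ≡ 32 (mod 43).
Hence g⁻¹(22) = 32.

32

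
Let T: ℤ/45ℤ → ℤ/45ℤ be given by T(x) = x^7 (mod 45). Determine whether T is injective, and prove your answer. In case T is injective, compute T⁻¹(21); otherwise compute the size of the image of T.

T(0) = 0^7 = 0.
T(15): Repeated squaring mod 45: 15^1 ≡ 15, 15^2 ≡ 15² = 225 ≡ 0, 15^4 ≡ 0² = 0. Since 7 = 4 + 2 + 1, 15^7 ≡ 0·0·15: 0·0 = 0, then 0·15 = 0. So 15^7 ≡ 0 (mod 45).
So T(0) = T(15) = 0 while 0 ≠ 15, hence T is not injective.
Since T is not injective, we determine |image(T)|. Computing x^7 mod 45 for each x (by repeated squaring, reducing mod 45 at every step), the values T(0), T(1), …, T(44) are: 0, 1, 38, 27, 4, 5, 36, 43, 17, 9, 10, 11, 18, 22, 14, 0, 16, 8, 27, 19, 20, 36, 13, 32, 9, 25, 26, 18, 37, 29, 0, 31, 23, 27, 34, 35, 36, 28, 2, 9, 40, 41, 18, 7, 44.
The distinct values are {0, 1, 2, 4, 5, 7, 8, 9, 10, 11, 13, 14, 16, 17, 18, 19, 20, 22, 23, 25, 26, 27, 28, 29, 31, 32, 34, 35, 36, 37, 38, 40, 41, 43, 44}; there are 35 of them.

35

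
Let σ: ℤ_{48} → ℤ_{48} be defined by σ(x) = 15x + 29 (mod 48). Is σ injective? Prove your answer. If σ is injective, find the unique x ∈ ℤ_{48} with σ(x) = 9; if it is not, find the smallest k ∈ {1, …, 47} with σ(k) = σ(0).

16

By definition, injectivity means: for all s, t in the domain, σ(s) = σ(t) implies s = t.
We have gcd(15, 48) = 3 > 1. Taking s = 0 and t = 16: σ(0) = 29 and σ(16) = 15·16 + 29 = 269 ≡ 29 (mod 48).
So σ(0) = σ(16) while 0 ≠ 16, so σ is not injective.
Since σ is not injective, we find the least positive k with σ(k) = σ(0): this means 15k ≡ 0 (mod 48), i.e. 48 ∣ 15k. Since gcd(15, 48) = 3, dividing through by 3 this holds exactly when 16 ∣ 5k, and as gcd(5, 16) = 1, exactly when 16 ∣ k.
The smallest positive such k is 16.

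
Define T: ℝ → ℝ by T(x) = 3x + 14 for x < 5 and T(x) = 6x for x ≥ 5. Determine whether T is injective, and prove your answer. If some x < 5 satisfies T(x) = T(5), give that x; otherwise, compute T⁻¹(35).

Both pieces are strictly increasing (slopes 3 and 6), so each is injective on its own interval.
The left piece maps (−∞, 5) onto (−∞, 29); the right piece maps [5, ∞) onto [30, ∞).
These images are disjoint, so no value is attained by both pieces. Thus T is injective.
Because the two images are disjoint, no x < 5 has T(x) = T(5), so we compute T⁻¹(35): 35 lies in [30, ∞), so solve 6x = 35: x = (35 − 0)/6 = 35/6.

35/6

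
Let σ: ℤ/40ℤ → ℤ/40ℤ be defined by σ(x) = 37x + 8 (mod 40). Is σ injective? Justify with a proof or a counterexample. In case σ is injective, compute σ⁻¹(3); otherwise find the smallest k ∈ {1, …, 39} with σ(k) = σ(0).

15

If σ(a) = σ(b), then 37a ≡ 37b (mod 40). Because gcd(37, 40) = 1, we may cancel 37 to get a ≡ b (mod 40).
Thus σ is injective.
We now compute 37⁻¹ mod 40 explicitly. Euclid's algorithm: 40 = 1·37 + 3, 37 = 12·3 + 1; back-substituting gives 1 = 13·37 − 12·40, so 37⁻¹ ≡ 13 (mod 40).
Since σ is injective, we find σ⁻¹(3): we need 37x ≡ 3 − 8 ≡ 35 (mod 40). Using 37⁻¹ = 13: x ≡ 13·35 = 455 = 11·40 + 15, so x = 15.
Check: σ(15) = 37·15 + 8 = 563 = 14·40 + 3 ≡ 3 (mod 40).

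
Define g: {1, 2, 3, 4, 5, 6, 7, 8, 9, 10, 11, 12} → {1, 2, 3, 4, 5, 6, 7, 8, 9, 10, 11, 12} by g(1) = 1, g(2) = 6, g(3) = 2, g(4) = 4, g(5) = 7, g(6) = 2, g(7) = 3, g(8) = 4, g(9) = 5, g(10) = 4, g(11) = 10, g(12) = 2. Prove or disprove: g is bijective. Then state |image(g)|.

g(3) = 2 = g(6) with 3 ≠ 6, so g is not injective, hence not bijective.
The image of g is {1, 2, 3, 4, 5, 6, 7, 10}, which has 8 elements.

8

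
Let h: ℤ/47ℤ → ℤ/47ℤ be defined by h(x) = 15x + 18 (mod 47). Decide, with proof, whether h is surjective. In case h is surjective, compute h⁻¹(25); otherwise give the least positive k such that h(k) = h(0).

Since gcd(15, 47) = 1, 15 is invertible modulo 47. Euclid's algorithm: 47 = 3·15 + 2, 15 = 7·2 + 1; back-substituting gives 1 = 22·15 − 7·47, so 15⁻¹ ≡ 22 (mod 47).
Then y ↦ 22(y − 18) is a two-sided inverse to h, so every y ∈ ℤ/47ℤ has a preimage.
Hence h is surjective.
Since h is surjective, we find h⁻¹(25): we need 15x ≡ 25 − 18 ≡ 7 (mod 47). Using 15⁻¹ = 22: x ≡ 22·7 = 154 = 3·47 + 13, so x = 13.
Check: h(13) = 15·13 + 18 = 213 = 4·47 + 25 ≡ 25 (mod 47).

13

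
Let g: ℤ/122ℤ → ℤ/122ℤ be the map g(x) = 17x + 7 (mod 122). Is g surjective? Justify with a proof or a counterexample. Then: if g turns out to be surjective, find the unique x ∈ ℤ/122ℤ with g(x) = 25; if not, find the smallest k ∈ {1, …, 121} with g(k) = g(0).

Since gcd(17, 122) = 1, 17 is invertible modulo 122. Euclid's algorithm: 122 = 7·17 + 3, 17 = 5·3 + 2, 3 = 1·2 + 1; back-substituting gives 1 = 79·17 − 11·122, so 17⁻¹ ≡ 79 (mod 122).
For any y ∈ ℤ/122ℤ, x = 79(y − 7) mod 122 satisfies g(x) = 17·79(y − 7) + 7 ≡ y (since 17·79 ≡ 1 mod 122). So every y has a preimage.
Hence g is surjective.
Since g is surjective, we compute g⁻¹(25): solve 17x + 7 ≡ 25 (mod 122), i.e. 17x ≡ 18 (mod 122).
Multiplying by 17⁻¹ = 79 gives x ≡ 79·18 = 1422 = 11·122 + 80 ≡ 80 (mod 122).
Check: g(80) = 17·80 + 7 = 1367 = 11·122 + 25 ≡ 25 (mod 122).

80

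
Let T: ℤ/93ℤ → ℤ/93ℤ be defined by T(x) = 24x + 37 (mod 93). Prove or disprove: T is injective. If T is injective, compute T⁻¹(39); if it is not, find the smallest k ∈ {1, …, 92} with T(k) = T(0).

We have gcd(24, 93) = 3 > 1. Taking u = 0 and v = 31: T(0) = 37 and T(31) = 24·31 + 37 = 781 ≡ 37 (mod 93).
So T(0) = T(31) while 0 ≠ 31, therefore T is not injective.
Since T is not injective, we find the least positive k with T(k) = T(0): this means 24k ≡ 0 (mod 93), i.e. 93 ∣ 24k. Since gcd(24, 93) = 3, dividing through by 3 this holds exactly when 31 ∣ 8k, and as gcd(8, 31) = 1, exactly when 31 ∣ k.
The smallest positive such k is 31.

31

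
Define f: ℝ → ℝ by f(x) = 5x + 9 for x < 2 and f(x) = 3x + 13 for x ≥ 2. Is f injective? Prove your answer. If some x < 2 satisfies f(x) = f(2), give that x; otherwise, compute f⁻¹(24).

11/3

Both pieces are strictly increasing (slopes 5 and 3), so each is injective on its own interval.
The left piece maps (−∞, 2) onto (−∞, 19); the right piece maps [2, ∞) onto [19, ∞).
These images are disjoint, so no value is attained by both pieces. Therefore f is injective.
Because the two images are disjoint, no x < 2 has f(x) = f(2), so we compute f⁻¹(24): 24 lies in [19, ∞), so solve 3x + 13 = 24: x = (24 − 13)/3 = 11/3.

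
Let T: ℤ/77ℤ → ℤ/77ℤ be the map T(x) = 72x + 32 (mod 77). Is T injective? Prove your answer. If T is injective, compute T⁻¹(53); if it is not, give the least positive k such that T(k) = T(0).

Recall: injectivity means: for all u, v in the domain, T(u) = T(v) implies u = v.
Suppose T(u) = T(v) in ℤ/77ℤ. Then 72u + 32 ≡ 72v + 32 (mod 77), hence 72(u − v) ≡ 0 (mod 77).
Since gcd(72, 77) = 1, 72 is invertible modulo 77, so u − v ≡ 0 (mod 77), i.e. u = v.
Hence T is injective.
We now compute 72⁻¹ mod 77 explicitly. Euclid's algorithm: 77 = 1·72 + 5, 72 = 14·5 + 2, 5 = 2·2 + 1; back-substituting gives 1 = 46·72 − 43·77, so 72⁻¹ ≡ 46 (mod 77).
Since T is injective, we find T⁻¹(53): we need 72x ≡ 53 − 32 ≡ 21 (mod 77). Using 72⁻¹ = 46: x ≡ 46·21 = 966 = 12·77 + 42, so x = 42.
Check: T(42) = 72·42 + 32 = 3056 = 39·77 + 53 ≡ 53 (mod 77).

42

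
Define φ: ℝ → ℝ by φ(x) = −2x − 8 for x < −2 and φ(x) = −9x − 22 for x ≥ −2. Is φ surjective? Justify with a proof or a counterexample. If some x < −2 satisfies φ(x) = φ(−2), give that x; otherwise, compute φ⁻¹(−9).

Both pieces are strictly decreasing (slopes −2 and −9), so each is injective on its own interval.
The left piece maps (−∞, −2) onto (−4, ∞); the right piece maps [−2, ∞) onto (−∞, −4].
These images together cover ℝ, so φ is surjective.
Because the two images are disjoint, no x < −2 has φ(x) = φ(−2), so we compute φ⁻¹(−9): −9 lies in (−∞, −4], so solve −9x − 22 = −9: x = (−9 + 22)/(−9) = −13/9.

-13/9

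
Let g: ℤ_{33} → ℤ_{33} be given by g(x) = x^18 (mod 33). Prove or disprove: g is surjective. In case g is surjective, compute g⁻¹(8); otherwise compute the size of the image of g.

g(4): Repeated squaring mod 33: 4^1 ≡ 4, 4^2 ≡ 4² = 16, 4^4 ≡ 16² = 256 ≡ 25, 4^8 ≡ 25² = 625 ≡ 31, 4^16 ≡ 31² = 961 ≡ 4. Since 18 = 16 + 2, 4^18 ≡ 4·16: 4·16 = 64 ≡ 31. So 4^18 ≡ 31 (mod 33).
g(7): Repeated squaring mod 33: 7^1 ≡ 7, 7^2 ≡ 7² = 49 ≡ 16, 7^4 ≡ 16² = 256 ≡ 25, 7^8 ≡ 25² = 625 ≡ 31, 7^16 ≡ 31² = 961 ≡ 4. Since 18 = 16 + 2, 7^18 ≡ 4·16: 4·16 = 64 ≡ 31. So 7^18 ≡ 31 (mod 33).
So g(4) = g(7) = 31 while 4 ≠ 7, hence g is not injective.
A non-injective map from the 33-element set ℤ_{33} to itself takes at most 32 distinct values, so it cannot be surjective. So g is not surjective.
Since g is not surjective, we determine |image(g)|. Computing x^18 mod 33 for each x (by repeated squaring, reducing mod 33 at every step), the values g(0), g(1), …, g(32) are: 0, 1, 25, 27, 31, 4, 15, 31, 16, 3, 1, 22, 12, 25, 16, 9, 4, 4, 9, 16, 25, 12, 22, 1, 3, 16, 31, 15, 4, 31, 27, 25, 1.
The distinct values are {0, 1, 3, 4, 9, 12, 15, 16, 22, 25, 27, 31}; there are 12 of them.

12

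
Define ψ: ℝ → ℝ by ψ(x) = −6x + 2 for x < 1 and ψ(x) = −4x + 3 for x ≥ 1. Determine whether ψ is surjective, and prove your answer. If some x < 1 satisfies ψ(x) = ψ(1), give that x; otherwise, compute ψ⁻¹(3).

1/2

Both pieces are strictly decreasing (slopes −6 and −4), so each is injective on its own interval.
The left piece maps (−∞, 1) onto (−4, ∞); the right piece maps [1, ∞) onto (−∞, −1].
The union (−4, ∞) ∪ (−∞, −1] covers ℝ, so ψ is surjective.
For the follow-up: the images overlap, so an x < 1 with ψ(x) = ψ(1) exists. ψ(1) = −1; solving −6x + 2 = −1 for x < 1 gives x = (−1 − 2)/(−6) = 1/2.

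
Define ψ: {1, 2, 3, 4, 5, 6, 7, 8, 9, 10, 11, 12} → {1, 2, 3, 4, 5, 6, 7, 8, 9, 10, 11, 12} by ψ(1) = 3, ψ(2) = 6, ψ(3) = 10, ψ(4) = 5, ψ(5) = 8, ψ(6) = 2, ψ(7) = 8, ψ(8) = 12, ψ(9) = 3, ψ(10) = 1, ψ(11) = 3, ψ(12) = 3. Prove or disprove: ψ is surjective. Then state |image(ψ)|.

8

No element maps to 4, so ψ is not surjective.
The image of ψ is {1, 2, 3, 5, 6, 8, 10, 12}, which has 8 elements.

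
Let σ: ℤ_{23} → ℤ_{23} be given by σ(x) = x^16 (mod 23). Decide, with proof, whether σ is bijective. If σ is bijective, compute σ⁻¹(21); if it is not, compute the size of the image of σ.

σ(11): Repeated squaring mod 23: 11^1 ≡ 11, 11^2 ≡ 11² = 121 ≡ 6, 11^4 ≡ 6² = 36 ≡ 13, 11^8 ≡ 13² = 169 ≡ 8, 11^16 ≡ 8² = 64 ≡ 18. So 11^16 ≡ 18 (mod 23).
σ(12): Repeated squaring mod 23: 12^1 ≡ 12, 12^2 ≡ 12² = 144 ≡ 6, 12^4 ≡ 6² = 36 ≡ 13, 12^8 ≡ 13² = 169 ≡ 8, 12^16 ≡ 8² = 64 ≡ 18. So 12^16 ≡ 18 (mod 23).
So σ(11) = σ(12) = 18 while 11 ≠ 12, therefore σ is not injective, hence not bijective.
Since σ is not bijective, we determine |image(σ)|. Computing x^16 mod 23 for each x (by repeated squaring, reducing mod 23 at every step), the values σ(0), σ(1), …, σ(22) are: 0, 1, 9, 13, 12, 3, 2, 6, 16, 8, 4, 18, 18, 4, 8, 16, 6, 2, 3, 12, 13, 9, 1.
The distinct values are {0, 1, 2, 3, 4, 6, 8, 9, 12, 13, 16, 18}; there are 12 of them.

12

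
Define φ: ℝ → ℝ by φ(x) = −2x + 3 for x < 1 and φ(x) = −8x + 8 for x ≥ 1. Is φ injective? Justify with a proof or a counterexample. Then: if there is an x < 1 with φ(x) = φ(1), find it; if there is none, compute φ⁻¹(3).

Both pieces are strictly decreasing (slopes −2 and −8), so each is injective on its own interval.
The left piece maps (−∞, 1) onto (1, ∞); the right piece maps [1, ∞) onto (−∞, 0].
These images are disjoint, so no value is attained by both pieces. Therefore φ is injective.
Because the two images are disjoint, no x < 1 has φ(x) = φ(1), so we compute φ⁻¹(3): 3 lies in (1, ∞), so solve −2x + 3 = 3: x = (3 − 3)/(−2) = 0.

0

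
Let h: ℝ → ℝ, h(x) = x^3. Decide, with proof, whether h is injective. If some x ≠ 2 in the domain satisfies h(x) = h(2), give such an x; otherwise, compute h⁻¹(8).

On ℝ, x ↦ x^3 is strictly increasing (since 3 is odd), so h(s) = h(t) forces s = t. Therefore h is injective.
Since x ↦ x^3 is strictly increasing on ℝ, it is injective there, so no x ≠ 2 in the domain has h(x) = h(2). We therefore compute h⁻¹(8) = 8^{1/3} = 2 (indeed 2^3 = 8).

2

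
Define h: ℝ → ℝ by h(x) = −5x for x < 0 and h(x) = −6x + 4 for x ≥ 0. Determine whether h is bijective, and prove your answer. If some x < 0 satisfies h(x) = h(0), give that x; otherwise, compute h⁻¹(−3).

-4/5

Both pieces are strictly decreasing (slopes −5 and −6), so each is injective on its own interval.
The left piece maps (−∞, 0) onto (0, ∞); the right piece maps [0, ∞) onto (−∞, 4].
These images overlap. In particular h(0) = 4 (right piece), and solving −5x = 4 on the left piece gives x = −4/5 < 0.
So h(−4/5) = h(0) with −4/5 ≠ 0, and h is not injective, hence not bijective. This x = −4/5 is the requested value below 0.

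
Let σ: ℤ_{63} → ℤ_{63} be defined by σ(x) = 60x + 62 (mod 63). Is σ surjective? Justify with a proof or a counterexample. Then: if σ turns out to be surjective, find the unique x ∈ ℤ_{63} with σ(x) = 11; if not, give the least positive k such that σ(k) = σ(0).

21

Recall: surjectivity means every element of the codomain has a preimage under σ.
Since gcd(60, 63) = 3, we have 60x ≡ 0 (mod 3) for all x, so σ(x) ≡ 2 (mod 3).
But 0 ≢ 2 (mod 3), so 0 ∈ ℤ_{63} has no preimage. So σ is not surjective.
Since σ is not surjective, we find the least positive k with σ(k) = σ(0): this means 60k ≡ 0 (mod 63), i.e. 63 ∣ 60k. Since gcd(60, 63) = 3, dividing through by 3 this holds exactly when 21 ∣ 20k, and as gcd(20, 21) = 1, exactly when 21 ∣ k.
The smallest positive such k is 21.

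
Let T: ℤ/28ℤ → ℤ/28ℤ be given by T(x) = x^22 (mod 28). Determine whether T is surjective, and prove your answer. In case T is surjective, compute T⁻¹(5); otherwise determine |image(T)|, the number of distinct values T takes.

T(6): Repeated squaring mod 28: 6^1 ≡ 6, 6^2 ≡ 6² = 36 ≡ 8, 6^4 ≡ 8² = 64 ≡ 8, 6^8 ≡ 8² = 64 ≡ 8, 6^16 ≡ 8² = 64 ≡ 8. Since 22 = 16 + 4 + 2, 6^22 ≡ 8·8·8: 8·8 = 64 ≡ 8, then 8·8 = 64 ≡ 8. So 6^22 ≡ 8 (mod 28).
T(8): Repeated squaring mod 28: 8^1 ≡ 8, 8^2 ≡ 8² = 64 ≡ 8, 8^4 ≡ 8² = 64 ≡ 8, 8^8 ≡ 8² = 64 ≡ 8, 8^16 ≡ 8² = 64 ≡ 8. Since 22 = 16 + 4 + 2, 8^22 ≡ 8·8·8: 8·8 = 64 ≡ 8, then 8·8 = 64 ≡ 8. So 8^22 ≡ 8 (mod 28).
So T(6) = T(8) = 8 while 6 ≠ 8, thus T is not injective.
A non-injective map from the 28-element set ℤ/28ℤ to itself takes at most 27 distinct values, so it cannot be surjective. Therefore T is not surjective.
Since T is not surjective, we determine |image(T)|. Computing x^22 mod 28 for each x (by repeated squaring, reducing mod 28 at every step), the values T(0), T(1), …, T(27) are: 0, 1, 16, 25, 4, 9, 8, 21, 8, 9, 4, 25, 16, 1, 0, 1, 16, 25, 4, 9, 8, 21, 8, 9, 4, 25, 16, 1.
The distinct values are {0, 1, 4, 8, 9, 16, 21, 25}; there are 8 of them.

8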